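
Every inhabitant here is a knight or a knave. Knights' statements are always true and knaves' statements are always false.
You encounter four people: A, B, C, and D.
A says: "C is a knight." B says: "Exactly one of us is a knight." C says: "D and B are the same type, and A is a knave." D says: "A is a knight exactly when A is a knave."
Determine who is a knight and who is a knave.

A is a knave, B is a knight, C is a knave, and D is a knave.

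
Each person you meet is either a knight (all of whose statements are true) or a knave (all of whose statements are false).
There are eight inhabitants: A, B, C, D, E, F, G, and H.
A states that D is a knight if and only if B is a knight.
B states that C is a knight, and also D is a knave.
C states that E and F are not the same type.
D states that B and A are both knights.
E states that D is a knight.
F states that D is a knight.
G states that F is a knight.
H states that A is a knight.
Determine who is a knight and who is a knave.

A is a knight, B is a knave, C is a knave, D is a knave, E is a knave, F is a knave, G is a knave, and H is a knight.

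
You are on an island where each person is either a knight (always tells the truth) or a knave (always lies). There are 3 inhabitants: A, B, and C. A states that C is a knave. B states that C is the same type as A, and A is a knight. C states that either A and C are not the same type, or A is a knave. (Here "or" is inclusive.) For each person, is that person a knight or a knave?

A is a knave, B is a knave, and C is a knight.

A is a knave, and the claim "C is a knave" is indeed false.
As a knave, B's statement "C is the same type as A, and A is a knight" should be false; it is.
C (knight): "either A and C are not the same type, or A is a knave" — True. ✓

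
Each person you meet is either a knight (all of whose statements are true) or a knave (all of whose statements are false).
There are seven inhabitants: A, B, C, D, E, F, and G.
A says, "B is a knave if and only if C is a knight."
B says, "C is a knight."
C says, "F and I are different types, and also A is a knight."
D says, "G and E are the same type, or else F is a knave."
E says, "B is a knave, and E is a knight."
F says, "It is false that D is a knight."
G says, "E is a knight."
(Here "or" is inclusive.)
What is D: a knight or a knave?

Consistent assignments: {A=knave, B=knave, C=knave, D=knight, E=knight, F=knave, G=knight}; {A=knave, B=knave, C=knave, D=knight, E=knave, F=knave, G=knave}
In every consistent assignment, D is a knight.

D is a knight.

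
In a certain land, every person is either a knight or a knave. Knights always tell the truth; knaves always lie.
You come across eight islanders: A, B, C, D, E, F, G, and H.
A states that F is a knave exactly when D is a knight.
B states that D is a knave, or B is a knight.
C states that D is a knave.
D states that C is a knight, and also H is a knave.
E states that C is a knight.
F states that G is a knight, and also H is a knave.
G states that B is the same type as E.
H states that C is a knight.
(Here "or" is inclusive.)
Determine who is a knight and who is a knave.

A (knave): "F is a knave exactly when D is a knight" — False. ✓
As a knight, B's statement "D is a knave, or B is a knight" should be True; it is.
Since C is a knight, "D is a knave" needs to be True, which holds.
D is a knave; "C is a knight, and also H is a knave" is False, as required.
E is a knight; "C is a knight" is True, as required.
F is a knave; "G is a knight, and also H is a knave" is False, as required.
G (knight): "B is the same type as E" — True. ✓
Since H is a knight, "C is a knight" needs to be True, which holds.

Knights: B, C, E, G, and H. Knaves: A, D, and F.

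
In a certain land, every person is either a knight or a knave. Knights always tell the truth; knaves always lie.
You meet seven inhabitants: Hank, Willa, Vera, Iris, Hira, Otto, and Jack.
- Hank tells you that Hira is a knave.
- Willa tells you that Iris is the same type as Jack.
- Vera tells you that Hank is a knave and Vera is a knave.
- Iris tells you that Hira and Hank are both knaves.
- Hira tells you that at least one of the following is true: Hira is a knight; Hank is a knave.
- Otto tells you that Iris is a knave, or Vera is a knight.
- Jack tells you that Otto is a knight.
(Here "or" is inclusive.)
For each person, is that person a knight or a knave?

Hank is a knight, Willa is a knave, Vera is a knave, Iris is a knave, Hira is a knave, Otto is a knight, and Jack is a knight.

Since Hank is a knight, "Hira is a knave" needs to be True, which holds.
Willa is a knave, so "Iris is the same type as Jack" must be False — and it is.
As a knave, Vera's statement "Hank is a knave and Vera is a knave" should be False; it is.
Iris is a knave; "Hira and Hank are both knaves" is False, as required.
Hira is a knave, and the claim "at least one of the following is true: Hira is a knight; Hank is a knave" is indeed False.
Since Otto is a knight, "Iris is a knave, or Vera is a knight" needs to be True, which holds.
Since Jack is a knight, "Otto is a knight" needs to be True, which holds.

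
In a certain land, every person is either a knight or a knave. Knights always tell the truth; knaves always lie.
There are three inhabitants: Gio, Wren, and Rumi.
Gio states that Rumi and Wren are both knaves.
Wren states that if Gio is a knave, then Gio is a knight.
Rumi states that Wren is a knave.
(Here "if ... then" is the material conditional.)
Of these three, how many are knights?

1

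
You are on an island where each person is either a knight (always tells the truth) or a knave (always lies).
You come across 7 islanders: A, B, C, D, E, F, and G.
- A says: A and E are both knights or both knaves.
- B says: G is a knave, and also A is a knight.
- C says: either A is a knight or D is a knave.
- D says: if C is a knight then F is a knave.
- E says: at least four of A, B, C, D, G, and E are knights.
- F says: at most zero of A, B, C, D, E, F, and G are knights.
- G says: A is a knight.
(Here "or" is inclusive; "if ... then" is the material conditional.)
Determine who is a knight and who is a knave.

A is a knight, B is a knave, C is a knight, D is a knight, E is a knight, F is a knave, and G is a knight.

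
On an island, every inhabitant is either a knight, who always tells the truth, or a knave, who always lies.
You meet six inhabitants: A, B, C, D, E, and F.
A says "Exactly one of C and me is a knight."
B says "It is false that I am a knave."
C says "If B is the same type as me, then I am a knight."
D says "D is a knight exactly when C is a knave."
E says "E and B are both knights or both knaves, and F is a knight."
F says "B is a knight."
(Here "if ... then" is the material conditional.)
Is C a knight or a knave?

C is a knave.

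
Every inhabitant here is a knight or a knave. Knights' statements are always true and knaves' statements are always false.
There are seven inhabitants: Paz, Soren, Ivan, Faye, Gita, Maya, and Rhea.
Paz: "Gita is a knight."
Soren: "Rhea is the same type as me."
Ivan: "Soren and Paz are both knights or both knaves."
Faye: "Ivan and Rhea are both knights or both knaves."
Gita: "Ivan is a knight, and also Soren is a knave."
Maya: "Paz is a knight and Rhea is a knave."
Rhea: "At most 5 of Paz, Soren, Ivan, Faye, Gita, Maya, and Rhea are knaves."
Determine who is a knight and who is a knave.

Paz is a knave, Soren is a knight, Ivan is a knave, Faye is a knave, Gita is a knave, Maya is a knave, and Rhea is a knight.

Paz is a knave, so "Gita is a knight" must be false — and it is.
Soren is a knight; "Rhea is the same type as me" is True, as required.
As a knave, Ivan's statement "Soren and Paz are both knights or both knaves" should be false; it is.
Faye (knave): "Ivan and Rhea are both knights or both knaves" — false. ✓
Gita is a knave, so "Ivan is a knight, and also Soren is a knave" must be false — and it is.
Maya is a knave, so "Paz is a knight and Rhea is a knave" must be false — and it is.
As a knight, Rhea's statement "at most 5 of Paz, Soren, Ivan, Faye, Gita, Maya, and Rhea are knaves" should be True; it is.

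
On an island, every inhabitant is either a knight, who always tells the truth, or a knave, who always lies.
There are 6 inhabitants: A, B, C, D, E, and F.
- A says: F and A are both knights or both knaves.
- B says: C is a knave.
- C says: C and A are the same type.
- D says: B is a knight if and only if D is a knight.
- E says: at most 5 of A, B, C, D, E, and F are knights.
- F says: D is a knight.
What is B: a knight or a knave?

B is a knight.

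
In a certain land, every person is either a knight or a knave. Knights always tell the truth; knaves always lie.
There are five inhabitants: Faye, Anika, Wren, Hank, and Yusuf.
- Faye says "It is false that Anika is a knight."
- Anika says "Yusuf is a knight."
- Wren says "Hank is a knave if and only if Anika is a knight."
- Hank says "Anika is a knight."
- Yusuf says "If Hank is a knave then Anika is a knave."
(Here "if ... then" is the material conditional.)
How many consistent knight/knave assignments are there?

Consistent assignments:
  Faye=knave, Anika=knight, Wren=knave, Hank=knight, Yusuf=knight

1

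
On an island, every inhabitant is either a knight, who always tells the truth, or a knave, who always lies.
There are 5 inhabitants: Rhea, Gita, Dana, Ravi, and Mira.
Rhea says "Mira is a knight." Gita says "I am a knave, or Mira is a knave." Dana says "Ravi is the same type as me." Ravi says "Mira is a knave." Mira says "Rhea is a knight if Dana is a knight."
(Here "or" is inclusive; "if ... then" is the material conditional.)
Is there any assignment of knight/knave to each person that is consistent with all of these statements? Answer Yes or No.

One consistent assignment: Rhea=knave, Gita=knight, Dana=knight, Ravi=knight, Mira=knave.

Yes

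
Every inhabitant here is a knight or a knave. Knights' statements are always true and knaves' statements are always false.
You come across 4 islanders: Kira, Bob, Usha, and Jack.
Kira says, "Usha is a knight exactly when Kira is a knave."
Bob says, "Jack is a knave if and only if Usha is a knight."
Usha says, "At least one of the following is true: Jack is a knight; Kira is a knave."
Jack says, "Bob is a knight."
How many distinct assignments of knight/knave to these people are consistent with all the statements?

1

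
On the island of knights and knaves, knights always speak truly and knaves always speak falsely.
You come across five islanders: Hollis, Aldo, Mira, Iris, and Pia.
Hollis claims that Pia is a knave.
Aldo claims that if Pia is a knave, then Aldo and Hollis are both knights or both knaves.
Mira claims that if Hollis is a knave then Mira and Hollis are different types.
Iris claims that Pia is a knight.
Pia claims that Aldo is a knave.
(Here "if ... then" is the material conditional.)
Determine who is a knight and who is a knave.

Knights: Hollis, Aldo, and Mira. Knaves: Iris and Pia.

Hollis (knight): "Pia is a knave" — True. ✓
Since Aldo is a knight, "if Pia is a knave, then Aldo and Hollis are both knights or both knaves" needs to be True, which holds.
Since Mira is a knight, "if Hollis is a knave then Mira and Hollis are different types" needs to be True, which holds.
Since Iris is a knave, "Pia is a knight" needs to be False, which holds.
Pia is a knave, so "Aldo is a knave" must be False — and it is.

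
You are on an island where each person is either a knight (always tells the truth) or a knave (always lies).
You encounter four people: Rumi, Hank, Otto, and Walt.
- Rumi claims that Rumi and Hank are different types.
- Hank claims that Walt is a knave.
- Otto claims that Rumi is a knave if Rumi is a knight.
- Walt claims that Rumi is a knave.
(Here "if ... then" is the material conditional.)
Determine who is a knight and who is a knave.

Rumi is a knave, Hank is a knave, Otto is a knight, and Walt is a knight.

Rumi (knave): "Rumi and Hank are different types" — False. ✓
Hank is a knave, and the claim "Walt is a knave" is indeed False.
Since Otto is a knight, "Rumi is a knave if Rumi is a knight" needs to be True, which holds.
Walt is a knight, and the claim "Rumi is a knave" is indeed True.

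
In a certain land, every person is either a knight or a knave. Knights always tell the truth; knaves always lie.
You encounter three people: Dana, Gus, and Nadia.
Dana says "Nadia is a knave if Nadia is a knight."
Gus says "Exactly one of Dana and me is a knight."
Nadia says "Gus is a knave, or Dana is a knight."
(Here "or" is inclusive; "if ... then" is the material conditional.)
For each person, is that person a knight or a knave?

Dana is a knave, Gus is a knave, and Nadia is a knight.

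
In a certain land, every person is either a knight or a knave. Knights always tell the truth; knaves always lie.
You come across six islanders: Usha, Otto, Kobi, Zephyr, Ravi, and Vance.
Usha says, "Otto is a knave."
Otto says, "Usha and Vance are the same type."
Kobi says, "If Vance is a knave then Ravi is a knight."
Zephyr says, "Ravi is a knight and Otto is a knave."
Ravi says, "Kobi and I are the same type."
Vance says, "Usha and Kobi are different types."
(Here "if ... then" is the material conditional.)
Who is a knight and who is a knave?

Knights: Usha, Kobi, Zephyr, and Ravi. Knaves: Otto and Vance.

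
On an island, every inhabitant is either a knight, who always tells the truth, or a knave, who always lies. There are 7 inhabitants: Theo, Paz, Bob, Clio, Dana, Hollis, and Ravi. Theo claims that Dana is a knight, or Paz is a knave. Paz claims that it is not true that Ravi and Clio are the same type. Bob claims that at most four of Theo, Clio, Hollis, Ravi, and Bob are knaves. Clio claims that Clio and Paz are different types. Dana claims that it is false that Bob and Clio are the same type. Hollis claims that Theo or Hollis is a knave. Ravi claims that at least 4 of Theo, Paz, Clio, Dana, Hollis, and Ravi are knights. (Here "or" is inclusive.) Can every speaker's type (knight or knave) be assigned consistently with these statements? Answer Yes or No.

No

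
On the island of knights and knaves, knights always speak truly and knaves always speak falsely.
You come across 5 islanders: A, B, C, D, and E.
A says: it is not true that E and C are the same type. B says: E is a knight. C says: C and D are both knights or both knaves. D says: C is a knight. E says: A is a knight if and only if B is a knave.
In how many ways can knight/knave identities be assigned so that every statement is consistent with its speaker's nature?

1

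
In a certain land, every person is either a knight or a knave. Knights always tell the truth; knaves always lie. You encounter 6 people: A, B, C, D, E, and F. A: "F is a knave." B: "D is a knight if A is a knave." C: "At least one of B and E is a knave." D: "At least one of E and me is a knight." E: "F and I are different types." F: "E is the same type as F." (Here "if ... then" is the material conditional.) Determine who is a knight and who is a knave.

Since A is a knight, "F is a knave" needs to be True, which holds.
B is a knight, and the claim "D is a knight if A is a knave" is indeed True.
Since C is a knave, "at least one of B and E is a knave" needs to be false, which holds.
D is a knight, so "at least one of E and me is a knight" must be True — and it is.
E is a knight; "F and I are different types" is True, as required.
F is a knave; "E is the same type as F" is false, as required.

A is a knight, B is a knight, C is a knave, D is a knight, E is a knight, and F is a knave.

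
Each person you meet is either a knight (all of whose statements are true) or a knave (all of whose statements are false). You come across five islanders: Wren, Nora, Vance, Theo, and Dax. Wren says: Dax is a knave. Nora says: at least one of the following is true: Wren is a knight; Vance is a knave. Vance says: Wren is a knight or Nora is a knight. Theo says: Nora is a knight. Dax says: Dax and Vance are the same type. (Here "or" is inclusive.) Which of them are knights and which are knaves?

Wren is a knight, Nora is a knight, Vance is a knight, Theo is a knight, and Dax is a knave.

Suppose Wren is a knave. Then Wren's statement "Dax is a knave" would have to be false. Checking the 16 ways to assign the others, none is consistent with every speaker.
(For instance, with Nora=knight, Vance=knight, Theo=knight, Dax=knave, Wren's claim "Dax is a knave" comes out true where it would need to be false.)
So Wren must be a knight, making "Dax is a knave" true. Taking Wren=knight, Nora=knight, Vance=knight, Theo=knight, Dax=knave, each remaining statement checks out:
  Nora (knight): "at least one of the following is true: Wren is a knight; Vance is a knave" — true. ✓
  Vance (knight): "Wren is a knight or Nora is a knight" — true. ✓
  Theo (knight): "Nora is a knight" — true. ✓
  Dax (knave): "Dax and Vance are the same type" — false. ✓
This is the unique consistent assignment.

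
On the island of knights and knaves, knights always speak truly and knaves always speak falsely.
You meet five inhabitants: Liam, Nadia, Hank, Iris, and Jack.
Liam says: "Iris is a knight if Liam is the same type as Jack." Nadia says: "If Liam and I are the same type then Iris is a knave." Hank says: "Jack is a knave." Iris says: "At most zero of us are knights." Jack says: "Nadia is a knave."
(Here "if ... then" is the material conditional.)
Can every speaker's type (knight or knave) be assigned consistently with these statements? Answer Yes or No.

Yes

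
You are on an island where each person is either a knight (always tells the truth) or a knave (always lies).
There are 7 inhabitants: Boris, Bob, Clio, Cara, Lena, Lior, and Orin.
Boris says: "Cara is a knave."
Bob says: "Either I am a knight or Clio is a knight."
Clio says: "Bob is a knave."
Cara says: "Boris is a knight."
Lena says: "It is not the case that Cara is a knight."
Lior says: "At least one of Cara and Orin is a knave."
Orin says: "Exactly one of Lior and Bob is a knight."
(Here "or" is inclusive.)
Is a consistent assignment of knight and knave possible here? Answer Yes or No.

No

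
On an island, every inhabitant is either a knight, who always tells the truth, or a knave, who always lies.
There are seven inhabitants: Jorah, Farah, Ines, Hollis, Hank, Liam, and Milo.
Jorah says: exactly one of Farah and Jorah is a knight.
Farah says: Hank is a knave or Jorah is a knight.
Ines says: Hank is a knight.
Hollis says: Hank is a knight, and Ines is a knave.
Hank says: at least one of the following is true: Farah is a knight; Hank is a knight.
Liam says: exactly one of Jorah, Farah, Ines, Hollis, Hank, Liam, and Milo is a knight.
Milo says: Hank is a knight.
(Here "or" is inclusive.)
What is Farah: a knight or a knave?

Consistent assignments: {Jorah=knave, Farah=knave, Ines=knight, Hollis=knave, Hank=knight, Liam=knave, Milo=knight}
In every consistent assignment, Farah is a knave.

Farah is a knave.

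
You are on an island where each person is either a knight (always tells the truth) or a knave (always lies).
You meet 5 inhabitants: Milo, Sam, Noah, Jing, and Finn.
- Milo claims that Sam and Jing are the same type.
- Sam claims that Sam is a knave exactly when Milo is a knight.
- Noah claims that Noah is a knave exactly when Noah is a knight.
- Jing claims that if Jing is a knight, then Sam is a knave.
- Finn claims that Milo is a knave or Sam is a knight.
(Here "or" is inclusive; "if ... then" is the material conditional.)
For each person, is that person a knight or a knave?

Milo is a knave, Sam is a knave, Noah is a knave, Jing is a knight, and Finn is a knight.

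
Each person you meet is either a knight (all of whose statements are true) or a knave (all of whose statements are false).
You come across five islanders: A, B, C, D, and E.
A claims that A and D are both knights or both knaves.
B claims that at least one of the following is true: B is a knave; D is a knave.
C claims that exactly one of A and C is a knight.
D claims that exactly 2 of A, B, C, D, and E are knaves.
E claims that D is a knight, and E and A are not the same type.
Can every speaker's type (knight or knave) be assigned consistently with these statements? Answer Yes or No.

Checking all 32 assignments, each has at least one speaker whose statement's truth value contradicts their type.

No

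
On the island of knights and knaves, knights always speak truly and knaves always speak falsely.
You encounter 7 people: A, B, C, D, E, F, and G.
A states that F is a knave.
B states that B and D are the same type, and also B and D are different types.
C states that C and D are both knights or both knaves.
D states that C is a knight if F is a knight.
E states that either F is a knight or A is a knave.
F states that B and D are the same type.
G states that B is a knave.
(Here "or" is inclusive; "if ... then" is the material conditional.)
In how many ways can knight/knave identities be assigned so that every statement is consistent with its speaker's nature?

Consistent assignments:
  A=knight, B=knave, C=knight, D=knight, E=knave, F=knave, G=knight
  A=knight, B=knave, C=knave, D=knight, E=knave, F=knave, G=knight

2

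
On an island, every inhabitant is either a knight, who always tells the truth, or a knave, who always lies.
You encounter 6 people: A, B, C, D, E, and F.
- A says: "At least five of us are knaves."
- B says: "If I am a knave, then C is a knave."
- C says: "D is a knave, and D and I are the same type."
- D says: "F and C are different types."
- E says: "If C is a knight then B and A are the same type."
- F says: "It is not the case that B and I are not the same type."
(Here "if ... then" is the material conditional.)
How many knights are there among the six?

The unique consistent assignment is A=knave, B=knight, C=knave, D=knight, E=knight, F=knight.
That has 4 knights.

4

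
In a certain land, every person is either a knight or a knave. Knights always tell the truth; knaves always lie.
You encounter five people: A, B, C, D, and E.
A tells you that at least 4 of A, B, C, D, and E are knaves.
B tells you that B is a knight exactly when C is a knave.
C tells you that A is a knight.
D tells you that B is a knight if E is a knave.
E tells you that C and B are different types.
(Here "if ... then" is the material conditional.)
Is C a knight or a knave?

Consistent assignments: {A=knave, B=knight, C=knave, D=knight, E=knight}
In every consistent assignment, C is a knave.

C is a knave.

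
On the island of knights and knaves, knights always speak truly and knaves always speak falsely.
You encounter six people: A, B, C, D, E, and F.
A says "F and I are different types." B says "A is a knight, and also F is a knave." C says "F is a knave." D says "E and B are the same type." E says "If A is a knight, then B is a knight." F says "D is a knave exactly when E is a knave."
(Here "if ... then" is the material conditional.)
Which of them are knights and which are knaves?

A is a knave, B is a knave, C is a knight, D is a knave, E is a knight, and F is a knave.

A is a knave, so "F and I are different types" must be false — and it is.
B is a knave, and the claim "A is a knight, and also F is a knave" is indeed false.
C is a knight, so "F is a knave" must be true — and it is.
Since D is a knave, "E and B are the same type" needs to be false, which holds.
E is a knight; "if A is a knight, then B is a knight" is true, as required.
F is a knave; "D is a knave exactly when E is a knave" is false, as required.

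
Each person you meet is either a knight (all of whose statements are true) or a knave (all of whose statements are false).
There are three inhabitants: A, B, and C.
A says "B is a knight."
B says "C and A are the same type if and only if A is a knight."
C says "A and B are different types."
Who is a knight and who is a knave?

A (knave): "B is a knight" — False. ✓
B (knave): "C and A are the same type if and only if A is a knight" — False. ✓
C is a knave, and the claim "A and B are different types" is indeed False.

Knights: none. Knaves: A, B, and C.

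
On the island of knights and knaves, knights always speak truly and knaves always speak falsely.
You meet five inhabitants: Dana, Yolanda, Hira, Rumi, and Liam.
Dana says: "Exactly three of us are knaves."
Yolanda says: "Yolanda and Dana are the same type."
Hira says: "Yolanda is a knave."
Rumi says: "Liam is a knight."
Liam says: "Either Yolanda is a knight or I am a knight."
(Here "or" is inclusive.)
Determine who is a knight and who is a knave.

Dana is a knight, Yolanda is a knave, Hira is a knight, Rumi is a knave, and Liam is a knave.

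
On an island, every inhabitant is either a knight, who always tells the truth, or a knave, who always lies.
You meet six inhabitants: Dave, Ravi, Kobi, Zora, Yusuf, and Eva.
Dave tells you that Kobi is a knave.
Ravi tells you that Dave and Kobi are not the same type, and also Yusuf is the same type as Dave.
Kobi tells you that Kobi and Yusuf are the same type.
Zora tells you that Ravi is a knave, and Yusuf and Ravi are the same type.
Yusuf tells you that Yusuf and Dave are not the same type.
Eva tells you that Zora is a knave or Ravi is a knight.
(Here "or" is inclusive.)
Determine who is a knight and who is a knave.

Dave is a knave, and the claim "Kobi is a knave" is indeed false.
Ravi is a knave; "Dave and Kobi are not the same type, and also Yusuf is the same type as Dave" is false, as required.
As a knight, Kobi's statement "Kobi and Yusuf are the same type" should be true; it is.
Zora is a knave, so "Ravi is a knave, and Yusuf and Ravi are the same type" must be false — and it is.
Yusuf is a knight, so "Yusuf and Dave are not the same type" must be true — and it is.
Eva is a knight, and the claim "Zora is a knave or Ravi is a knight" is indeed true.

Dave is a knave, Ravi is a knave, Kobi is a knight, Zora is a knave, Yusuf is a knight, and Eva is a knight.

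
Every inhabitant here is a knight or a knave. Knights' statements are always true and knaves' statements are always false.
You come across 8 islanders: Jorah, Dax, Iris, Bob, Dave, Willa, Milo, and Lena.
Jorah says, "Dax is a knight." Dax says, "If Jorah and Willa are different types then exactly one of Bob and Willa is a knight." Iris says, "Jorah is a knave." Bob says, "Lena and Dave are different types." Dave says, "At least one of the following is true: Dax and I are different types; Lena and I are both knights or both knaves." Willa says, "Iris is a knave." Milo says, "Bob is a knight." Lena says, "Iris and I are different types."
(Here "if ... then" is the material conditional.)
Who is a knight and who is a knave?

Jorah is a knight, and the claim "Dax is a knight" is indeed True.
Dax is a knight; "if Jorah and Willa are different types then exactly one of Bob and Willa is a knight" is True, as required.
Iris is a knave, and the claim "Jorah is a knave" is indeed False.
Bob (knave): "Lena and Dave are different types" — False. ✓
Dave is a knight, so "at least one of the following is true: Dax and I are different types; Lena and I are both knights or both knaves" must be True — and it is.
Willa is a knight, so "Iris is a knave" must be True — and it is.
As a knave, Milo's statement "Bob is a knight" should be False; it is.
Lena is a knight, and the claim "Iris and I are different types" is indeed True.

Knights: Jorah, Dax, Dave, Willa, and Lena. Knaves: Iris, Bob, and Milo.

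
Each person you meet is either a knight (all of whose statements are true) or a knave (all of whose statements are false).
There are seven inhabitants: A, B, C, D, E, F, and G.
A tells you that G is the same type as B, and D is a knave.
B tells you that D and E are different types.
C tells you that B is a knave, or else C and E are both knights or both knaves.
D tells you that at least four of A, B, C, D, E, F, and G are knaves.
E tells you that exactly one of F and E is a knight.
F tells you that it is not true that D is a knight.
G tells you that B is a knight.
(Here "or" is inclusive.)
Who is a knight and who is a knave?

As a knave, A's statement "G is the same type as B, and D is a knave" should be false; it is.
B (knave): "D and E are different types" — false. ✓
As a knight, C's statement "B is a knave, or else C and E are both knights or both knaves" should be true; it is.
D is a knight, and the claim "at least four of A, B, C, D, E, F, and G are knaves" is indeed true.
E is a knight, so "exactly one of F and E is a knight" must be true — and it is.
F (knave): "it is not true that D is a knight" — false. ✓
Since G is a knave, "B is a knight" needs to be false, which holds.

A is a knave, B is a knave, C is a knight, D is a knight, E is a knight, F is a knave, and G is a knave.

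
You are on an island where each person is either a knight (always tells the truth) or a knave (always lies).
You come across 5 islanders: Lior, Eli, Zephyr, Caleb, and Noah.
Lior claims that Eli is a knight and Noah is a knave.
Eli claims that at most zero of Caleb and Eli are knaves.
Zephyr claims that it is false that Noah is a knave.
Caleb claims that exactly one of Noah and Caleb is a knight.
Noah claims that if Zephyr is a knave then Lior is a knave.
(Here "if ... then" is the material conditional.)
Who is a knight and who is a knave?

Lior is a knight, Eli is a knight, Zephyr is a knave, Caleb is a knight, and Noah is a knave.

Lior (knight): "Eli is a knight and Noah is a knave" — True. ✓
Eli is a knight, and the claim "at most zero of Caleb and Eli are knaves" is indeed True.
As a knave, Zephyr's statement "it is false that Noah is a knave" should be false; it is.
Since Caleb is a knight, "exactly one of Noah and Caleb is a knight" needs to be True, which holds.
Noah is a knave, and the claim "if Zephyr is a knave then Lior is a knave" is indeed false.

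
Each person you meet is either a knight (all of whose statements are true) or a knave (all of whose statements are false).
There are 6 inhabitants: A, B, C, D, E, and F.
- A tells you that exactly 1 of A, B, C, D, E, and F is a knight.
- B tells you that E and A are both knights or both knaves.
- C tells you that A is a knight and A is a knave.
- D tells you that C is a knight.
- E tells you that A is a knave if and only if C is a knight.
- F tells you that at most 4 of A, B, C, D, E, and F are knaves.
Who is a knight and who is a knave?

A is a knave, B is a knight, C is a knave, D is a knave, E is a knave, and F is a knight.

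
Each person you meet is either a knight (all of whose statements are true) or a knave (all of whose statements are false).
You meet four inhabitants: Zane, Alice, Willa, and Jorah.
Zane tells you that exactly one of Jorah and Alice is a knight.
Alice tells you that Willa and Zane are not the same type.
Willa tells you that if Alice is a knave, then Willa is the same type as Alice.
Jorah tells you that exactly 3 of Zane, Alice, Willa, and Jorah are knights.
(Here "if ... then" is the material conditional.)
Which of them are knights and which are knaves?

Zane is a knave, Alice is a knight, Willa is a knight, and Jorah is a knight.

Suppose Zane is a knight. Then Zane's statement "exactly one of Jorah and Alice is a knight" would have to be true. Checking the 8 ways to assign the others, none is consistent with every speaker.
(For instance, with Alice=knight, Willa=knight, Jorah=knight, Zane's claim "exactly one of Jorah and Alice is a knight" comes out false where it would need to be true.)
So Zane must be a knave, making "exactly one of Jorah and Alice is a knight" false. Taking Zane=knave, Alice=knight, Willa=knight, Jorah=knight, each remaining statement checks out:
  Alice (knight): "Willa and Zane are not the same type" — true. ✓
  Willa (knight): "if Alice is a knave, then Willa is the same type as Alice" — true. ✓
  Jorah (knight): "exactly 3 of Zane, Alice, Willa, and Jorah are knights" — true. ✓
This is the unique consistent assignment.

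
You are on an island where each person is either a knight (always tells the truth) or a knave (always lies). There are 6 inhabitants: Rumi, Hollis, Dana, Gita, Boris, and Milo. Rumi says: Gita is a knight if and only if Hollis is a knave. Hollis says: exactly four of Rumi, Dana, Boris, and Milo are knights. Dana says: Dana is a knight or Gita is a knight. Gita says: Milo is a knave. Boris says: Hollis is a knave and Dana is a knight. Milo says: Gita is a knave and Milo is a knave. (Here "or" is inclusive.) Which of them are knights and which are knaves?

Rumi is a knight, and the claim "Gita is a knight if and only if Hollis is a knave" is indeed true.
Hollis is a knave; "exactly four of Rumi, Dana, Boris, and Milo are knights" is False, as required.
As a knight, Dana's statement "Dana is a knight or Gita is a knight" should be true; it is.
As a knight, Gita's statement "Milo is a knave" should be true; it is.
Since Boris is a knight, "Hollis is a knave and Dana is a knight" needs to be true, which holds.
As a knave, Milo's statement "Gita is a knave and Milo is a knave" should be False; it is.

Rumi is a knight, Hollis is a knave, Dana is a knight, Gita is a knight, Boris is a knight, and Milo is a knave.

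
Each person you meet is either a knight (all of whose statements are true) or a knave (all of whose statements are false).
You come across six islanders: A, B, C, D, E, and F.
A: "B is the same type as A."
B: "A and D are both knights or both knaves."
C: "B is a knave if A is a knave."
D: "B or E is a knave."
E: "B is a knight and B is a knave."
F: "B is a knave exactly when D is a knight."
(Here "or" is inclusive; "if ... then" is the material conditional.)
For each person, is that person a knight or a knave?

A is a knight, B is a knight, C is a knight, D is a knight, E is a knave, and F is a knave.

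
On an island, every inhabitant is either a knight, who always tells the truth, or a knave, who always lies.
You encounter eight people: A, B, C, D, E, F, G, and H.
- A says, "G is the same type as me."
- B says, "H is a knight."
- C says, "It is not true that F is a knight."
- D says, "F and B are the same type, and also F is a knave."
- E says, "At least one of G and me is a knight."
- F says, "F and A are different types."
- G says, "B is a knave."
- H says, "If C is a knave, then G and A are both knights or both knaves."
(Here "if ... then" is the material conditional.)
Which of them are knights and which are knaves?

Since A is a knave, "G is the same type as me" needs to be False, which holds.
B is a knave, so "H is a knight" must be False — and it is.
C (knave): "it is not true that F is a knight" — False. ✓
D is a knave, so "F and B are the same type, and also F is a knave" must be False — and it is.
E is a knight, and the claim "at least one of G and me is a knight" is indeed True.
As a knight, F's statement "F and A are different types" should be True; it is.
G is a knight, and the claim "B is a knave" is indeed True.
As a knave, H's statement "if C is a knave, then G and A are both knights or both knaves" should be False; it is.

A is a knave, B is a knave, C is a knave, D is a knave, E is a knight, F is a knight, G is a knight, and H is a knave.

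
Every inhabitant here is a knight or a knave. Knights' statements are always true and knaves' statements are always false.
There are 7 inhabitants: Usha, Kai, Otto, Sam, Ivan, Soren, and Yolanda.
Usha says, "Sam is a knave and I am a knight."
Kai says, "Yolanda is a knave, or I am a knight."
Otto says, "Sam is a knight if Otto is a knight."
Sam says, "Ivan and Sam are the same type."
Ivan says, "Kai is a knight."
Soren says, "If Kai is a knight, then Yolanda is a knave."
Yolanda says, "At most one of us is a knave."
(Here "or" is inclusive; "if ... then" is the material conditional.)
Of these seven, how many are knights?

5

The unique consistent assignment is Usha=knave, Kai=knight, Otto=knight, Sam=knight, Ivan=knight, Soren=knight, Yolanda=knave.
That has 5 knights.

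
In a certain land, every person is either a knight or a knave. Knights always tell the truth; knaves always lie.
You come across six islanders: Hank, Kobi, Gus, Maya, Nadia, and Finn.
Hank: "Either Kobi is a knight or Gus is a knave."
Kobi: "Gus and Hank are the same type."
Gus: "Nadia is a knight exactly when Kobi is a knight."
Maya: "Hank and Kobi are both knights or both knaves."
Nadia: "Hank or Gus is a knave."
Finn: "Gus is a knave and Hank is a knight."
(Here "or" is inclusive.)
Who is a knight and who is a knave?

Hank is a knight, Kobi is a knave, Gus is a knave, Maya is a knave, Nadia is a knight, and Finn is a knight.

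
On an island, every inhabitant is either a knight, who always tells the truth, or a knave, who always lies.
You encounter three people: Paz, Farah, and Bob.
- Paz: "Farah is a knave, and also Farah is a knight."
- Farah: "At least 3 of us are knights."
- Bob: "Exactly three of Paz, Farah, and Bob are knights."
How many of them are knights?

The unique consistent assignment is Paz=knave, Farah=knave, Bob=knave.
That has 0 knights.

0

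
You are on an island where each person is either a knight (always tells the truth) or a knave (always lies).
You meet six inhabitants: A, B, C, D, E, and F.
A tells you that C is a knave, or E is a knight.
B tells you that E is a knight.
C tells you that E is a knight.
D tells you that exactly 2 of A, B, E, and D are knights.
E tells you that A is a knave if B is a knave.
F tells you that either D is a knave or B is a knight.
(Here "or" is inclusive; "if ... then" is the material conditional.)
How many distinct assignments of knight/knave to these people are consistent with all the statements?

Consistent assignments:
  A=knight, B=knight, C=knight, D=knave, E=knight, F=knight
  A=knight, B=knave, C=knave, D=knight, E=knave, F=knave
  A=knight, B=knave, C=knave, D=knave, E=knave, F=knight

3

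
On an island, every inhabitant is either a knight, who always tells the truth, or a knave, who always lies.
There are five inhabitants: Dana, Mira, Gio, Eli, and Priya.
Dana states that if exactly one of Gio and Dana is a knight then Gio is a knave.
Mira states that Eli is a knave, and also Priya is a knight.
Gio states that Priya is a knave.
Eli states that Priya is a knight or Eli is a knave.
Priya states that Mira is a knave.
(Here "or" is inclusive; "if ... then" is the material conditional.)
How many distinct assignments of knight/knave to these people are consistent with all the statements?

Consistent assignments:
  Dana=knight, Mira=knave, Gio=knave, Eli=knight, Priya=knight

1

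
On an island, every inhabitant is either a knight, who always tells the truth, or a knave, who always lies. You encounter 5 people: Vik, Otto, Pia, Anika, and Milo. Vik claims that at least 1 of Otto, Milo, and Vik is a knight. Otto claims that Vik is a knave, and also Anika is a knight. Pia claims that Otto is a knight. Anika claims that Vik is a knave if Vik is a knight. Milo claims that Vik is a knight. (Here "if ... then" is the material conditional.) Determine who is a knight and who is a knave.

As a knight, Vik's statement "at least 1 of Otto, Milo, and Vik is a knight" should be True; it is.
Otto is a knave; "Vik is a knave, and also Anika is a knight" is false, as required.
Since Pia is a knave, "Otto is a knight" needs to be false, which holds.
Anika (knave): "Vik is a knave if Vik is a knight" — false. ✓
As a knight, Milo's statement "Vik is a knight" should be True; it is.

Vik is a knight, Otto is a knave, Pia is a knave, Anika is a knave, and Milo is a knight.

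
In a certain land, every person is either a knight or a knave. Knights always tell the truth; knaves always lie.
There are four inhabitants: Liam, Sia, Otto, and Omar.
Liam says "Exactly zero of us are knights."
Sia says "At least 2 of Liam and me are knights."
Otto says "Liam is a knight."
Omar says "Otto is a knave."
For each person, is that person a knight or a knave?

Liam is a knave, Sia is a knave, Otto is a knave, and Omar is a knight.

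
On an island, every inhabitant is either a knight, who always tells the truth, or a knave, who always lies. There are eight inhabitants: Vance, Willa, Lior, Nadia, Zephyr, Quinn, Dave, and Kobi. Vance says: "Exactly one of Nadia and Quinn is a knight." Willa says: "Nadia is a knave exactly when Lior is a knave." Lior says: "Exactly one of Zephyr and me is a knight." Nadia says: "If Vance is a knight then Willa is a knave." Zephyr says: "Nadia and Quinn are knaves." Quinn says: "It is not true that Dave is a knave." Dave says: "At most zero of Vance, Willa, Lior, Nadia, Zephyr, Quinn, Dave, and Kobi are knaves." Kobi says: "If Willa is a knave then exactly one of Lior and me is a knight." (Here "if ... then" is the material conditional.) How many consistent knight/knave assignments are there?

2

Consistent assignments:
  Vance=knight, Willa=knave, Lior=knave, Nadia=knight, Zephyr=knave, Quinn=knave, Dave=knave, Kobi=knight
  Vance=knight, Willa=knave, Lior=knave, Nadia=knight, Zephyr=knave, Quinn=knave, Dave=knave, Kobi=knave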